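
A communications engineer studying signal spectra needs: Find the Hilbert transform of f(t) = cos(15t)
The Hilbert transform shifts each frequency component by -pi/2.
H{cos(wt)}=sin(wt)
With w=15: H{cos(15t)}=sin(15t)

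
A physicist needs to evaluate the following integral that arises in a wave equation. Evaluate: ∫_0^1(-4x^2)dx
Step 1: Find antiderivative F(x)=(-4/3)x^3
Step 2: F(1) - F(0)=-4/3 - (0)=-4/3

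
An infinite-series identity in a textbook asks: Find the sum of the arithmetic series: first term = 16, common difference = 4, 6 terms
Last term: a_n = 16+(6-1)·4 = 36
Sum = n(a_1+a_n)/2 = 6(16+36)/2 = 156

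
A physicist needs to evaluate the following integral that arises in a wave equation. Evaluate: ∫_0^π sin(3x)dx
Antiderivative: -cos(3x)/3
Evaluate at bounds: [-cos(3·π)/3] - [-cos(3·0)/3]
=(-(-1) + (1))/3=2/3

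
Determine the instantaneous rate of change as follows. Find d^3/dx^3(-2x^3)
Apply power rule 3 times:
d^1: -6x^2
d^2: -12x
d^3: -12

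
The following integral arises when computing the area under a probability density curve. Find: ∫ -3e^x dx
Since d/dx[e^x]=+ e^x, we get -3e^x + C

Answer: -3e^x + C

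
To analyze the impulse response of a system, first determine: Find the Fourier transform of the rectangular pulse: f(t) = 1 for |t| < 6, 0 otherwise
F(omega)=integral from -6 to 6 of e^(-j * omega * t) dt
=2 * sin(6 * omega)/omega=12 * sinc(6 * omega/pi)

Answer: 2 * sin(6 * omega)/omega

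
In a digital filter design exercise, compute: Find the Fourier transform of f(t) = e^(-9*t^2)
The Fourier transform of a Gaussian e^(-a*t^2) is sqrt(pi/a)*e^(-omega^2/(4a)).
With a=9: F(omega)=sqrt(pi)/3*e^(-omega^2/36)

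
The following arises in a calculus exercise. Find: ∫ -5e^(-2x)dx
Since d/dx[e^(-2x)]=-2e^(-2x), we get 5/2 e^(-2x)+C

Answer: (5/2)e^(-2x)+C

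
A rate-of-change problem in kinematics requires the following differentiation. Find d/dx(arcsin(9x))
d/dx[arcsin(u)]=u'/√(1-u²), u=9x, u'=9

Answer: 9/√(1-81x²)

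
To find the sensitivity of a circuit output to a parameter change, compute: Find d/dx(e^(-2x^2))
Chain rule: d/dx[e^u] = e^u · u' where u = -2x^2
u' = -4x

Answer: -4x·e^(-2x^2)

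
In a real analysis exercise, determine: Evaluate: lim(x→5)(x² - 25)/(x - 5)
Factor: (x² - 25)=(x-5)(x + 5)
Cancel (x-5): lim(x→5) (x + 5)=10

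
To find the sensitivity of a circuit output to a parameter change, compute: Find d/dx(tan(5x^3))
Chain rule: d/dx[tan(u)] = sec²(u)·u' where u = 5x^3
u' = 15x^2

Answer: 15x^2·sec²(5x^3)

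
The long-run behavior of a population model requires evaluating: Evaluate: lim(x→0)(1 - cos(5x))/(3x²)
Using 1-cos(u) ≈ u²/2 for small u:
(1-cos(5x)) ≈ (5x)²/2 = 25x²/2
So limit = 25/(2·3) = 25/6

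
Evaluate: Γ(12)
Γ(n) = (n-1)! for positive integers
Γ(12) = 11! = 39916800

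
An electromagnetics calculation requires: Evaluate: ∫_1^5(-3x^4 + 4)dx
Step 1: Find antiderivative F(x)=(-3/5)x^5 + 4x
Step 2: F(5) - F(1)=-1855 - (17/5)=-9292/5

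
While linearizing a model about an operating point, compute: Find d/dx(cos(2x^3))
Chain rule: d/dx[cos(u)]=-sin(u)·u' where u=2x^3
u'=6x^2

Answer: -6x^2·sin(2x^3)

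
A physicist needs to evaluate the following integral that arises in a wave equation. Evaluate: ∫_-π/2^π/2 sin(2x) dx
Antiderivative: -cos(2x)/2
Evaluate at bounds: [-cos(2·π/2)/2] - [-cos(2·-π/2)/2]
=(-(-1)+(-1))/2=0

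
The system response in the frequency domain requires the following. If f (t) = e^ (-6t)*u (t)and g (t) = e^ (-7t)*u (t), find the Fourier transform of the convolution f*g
By the convolution theorem: F{f * g} = F(omega) * G(omega)
F(omega) = 1/(6+j * omega), G(omega) = 1/(7+j * omega)
F{f * g} = 1/((6+j * omega)(7+j * omega))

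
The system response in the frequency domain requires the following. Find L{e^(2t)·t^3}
First shifting: L{e^(at)f(t)}=F(s-a)
L{t^3}=6/s^4
Shift s → s-2: 6/(s-2)^4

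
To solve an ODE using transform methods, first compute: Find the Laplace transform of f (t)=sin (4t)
L{sin(wt)} = w/(s²+w²)
L{sin(4t)} = 4/(s²+16)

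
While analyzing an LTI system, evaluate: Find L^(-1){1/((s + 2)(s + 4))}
Partial fractions: 1/((s + 2)(s + 4))=A/(s + 2) + B/(s + 4)
Cover-up: A=1/(s + 4)|_{s=-2}=1/2; B=1/(s + 2)|_{s=-4}=-1/2
L^(-1)=(1/2)e^(-2t) - (1/2)e^(-4t)

Answer: (1/2)(e^(-2t) - e^(-4t))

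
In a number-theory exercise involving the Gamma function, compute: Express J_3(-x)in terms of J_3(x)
For integer n: J_n(-x) = (-1)^n J_n(x)
With n = 3: J_3(-x) = (-1)^3 J_3(x) = -J_3(x)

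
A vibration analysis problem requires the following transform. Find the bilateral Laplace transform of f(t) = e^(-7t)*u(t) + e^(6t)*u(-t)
For e^(-7t)*u(t): L=1/(s + 7), Re(s) > -7
For e^(6t)*u(-t): L=-1/(s-6), Re(s) < 6
Combined: F(s)=1/(s + 7) - 1/(s-6), -7 < Re(s) < 6

Answer: 1/(s + 7) - 1/(s-6), ROC: -7 < Re(s) < 6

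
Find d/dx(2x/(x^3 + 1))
Quotient rule: (f/g)' = (f'g - fg')/g²
f = 2x, f' = 2
g = x^3 + 1, g' = 3x^2

Answer: (2·(x^3 + 1) - 6x^3)/(x^3 + 1)²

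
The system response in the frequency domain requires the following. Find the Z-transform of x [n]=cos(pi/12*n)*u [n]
Z{cos(w0 * n) * u[n]} = z(z - cos(w0))/(z^2-2z * cos(w0)+1)
With w0 = pi/12: X(z) = z(z - cos(pi/12))/(z^2-2z * cos(pi/12)+1)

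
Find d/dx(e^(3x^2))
Chain rule: d/dx[e^u]=e^u · u' where u=3x^2
u'=6x

Answer: 6x·e^(3x^2)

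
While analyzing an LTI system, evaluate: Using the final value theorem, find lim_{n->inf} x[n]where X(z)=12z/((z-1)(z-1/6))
Final value theorem: lim x[n] = lim_{z->1} (z-1) * X(z)
(z-1) * X(z) = 12z/(z-1/6)
As z->1: 12/(1-1/6) = 12/(5/6) = 72/5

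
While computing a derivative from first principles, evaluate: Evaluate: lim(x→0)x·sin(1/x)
Squeeze theorem: -|x| ≤ x·sin(1/x) ≤ |x|
Since x → 0 as x → 0, by squeeze theorem the limit is 0

Answer: 0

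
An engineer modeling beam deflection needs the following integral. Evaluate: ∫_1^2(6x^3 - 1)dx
Step 1: Find antiderivative F(x)=(3/2)x^4 - x
Step 2: F(2) - F(1)=22 - (1/2)=43/2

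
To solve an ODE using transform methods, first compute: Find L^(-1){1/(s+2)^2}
L^(-1){1/(s-a)^n}=t^(n-1)·e^(at)/(n-1)!
Here a=-2, n=2: t^1·e^(-2t)/1

Answer: t·e^(-2t)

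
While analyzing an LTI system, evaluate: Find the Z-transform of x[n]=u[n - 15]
Using the time-shift property: Z{u[n-15]} = z^(-15)*z/(z-1)
= z^(-14)/(z-1)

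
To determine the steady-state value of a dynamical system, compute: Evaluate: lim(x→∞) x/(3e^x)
Apply L'Hôpital 1 times (∞/∞ each time):
Eventually get 1!/(3e^x) → 0

Answer: 0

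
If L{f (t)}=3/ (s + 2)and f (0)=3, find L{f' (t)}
L{f'(t)}=s·F(s) - f(0)=3s/(s + 2) - 3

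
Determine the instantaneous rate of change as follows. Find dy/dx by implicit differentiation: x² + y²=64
Differentiate both sides: 2x+2y·(dy/dx) = 0
Solve: dy/dx = -2x/(2y) = -x/y

Answer: dy/dx = -x/y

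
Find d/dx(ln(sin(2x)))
Chain rule: d/dx[ln(u)]=u'/u where u=sin(2x)
u'=2cos(2x)

Answer: (2cos(2x))/(sin(2x))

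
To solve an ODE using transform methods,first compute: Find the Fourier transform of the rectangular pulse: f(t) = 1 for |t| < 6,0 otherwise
F(omega) = integral from -6 to 6 of e^(-j*omega*t) dt
= 2*sin(6*omega)/omega = 12*sinc(6*omega/pi)

Answer: 2*sin(6*omega)/omega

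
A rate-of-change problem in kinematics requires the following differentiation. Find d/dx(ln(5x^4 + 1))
Chain rule: d/dx[ln(u)]=u'/u where u=5x^4+1
u'=20x^3

Answer: (20x^3)/(5x^4+1)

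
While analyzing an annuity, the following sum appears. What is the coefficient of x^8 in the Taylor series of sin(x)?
sin(x) has only odd powers. Coefficient of x^8 = 0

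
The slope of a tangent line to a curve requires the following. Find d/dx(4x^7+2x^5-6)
Power rule: d/dx(ax^n) = n·a·x^(n-1)
Term by term: 28·x^6 + 10·x^4

Answer: 28x^6 + 10x^4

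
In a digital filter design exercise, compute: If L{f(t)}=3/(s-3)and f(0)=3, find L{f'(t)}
L{f'(t)}=s·F(s) - f(0)=3s/(s-3)-3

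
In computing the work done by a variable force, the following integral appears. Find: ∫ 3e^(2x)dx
Since d/dx[e^(2x)]=2e^(2x), we get 3/2 e^(2x)+C

Answer: (3/2)e^(2x)+C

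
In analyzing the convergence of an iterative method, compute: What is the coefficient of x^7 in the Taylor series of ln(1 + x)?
ln(1+x)=Σ (-1)^(n+1) x^n/n
Coefficient of x^7=(-1)^8/7=1/7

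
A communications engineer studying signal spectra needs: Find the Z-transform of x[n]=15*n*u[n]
Z{n*u[n]}=z/(z-1)^2
By linearity: Z{15*n*u[n]}=15z/(z-1)^2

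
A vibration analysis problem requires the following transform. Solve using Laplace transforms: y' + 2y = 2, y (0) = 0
Take L of both sides: sY(s) - 0 + 2Y(s)=2/s
Y(s)(s + 2)=2/s + 0
Y(s)=2/(s(s + 2)) + 0/(s + 2)
Partial fractions: 2/(s(s + 2))=1/s - 1/(s + 2)
So Y(s)=1/s - 1/(s + 2)
Inverse transform (L^(-1){1/s}=1, L^(-1){1/(s + 2)}=e^(-2t)):

Answer: y(t)=1 - e^(-2t)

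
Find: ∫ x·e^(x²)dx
Let u = x², du = 2x dx
∫ (1/2)e^u du = e^u/2+C

Answer: e^(x²)/2+C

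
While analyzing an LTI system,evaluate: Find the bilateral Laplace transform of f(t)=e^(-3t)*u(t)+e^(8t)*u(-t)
For e^(-3t)*u(t): L = 1/(s + 3), Re(s) > -3
For e^(8t)*u(-t): L = -1/(s-8), Re(s) < 8
Combined: F(s) = 1/(s + 3) - 1/(s-8), -3 < Re(s) < 8

Answer: 1/(s + 3) - 1/(s-8), ROC: -3 < Re(s) < 8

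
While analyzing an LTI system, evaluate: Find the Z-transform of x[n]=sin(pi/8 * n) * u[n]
Z{sin(w0*n)*u[n]} = z*sin(w0)/(z^2-2z*cos(w0)+1)
With w0 = pi/8: X(z) = z*sin(pi/8)/(z^2-2z*cos(pi/8)+1)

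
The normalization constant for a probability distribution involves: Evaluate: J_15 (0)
J_n(0)=0 for all n > 0 (Bessel function of first kind)
J_15(0)=0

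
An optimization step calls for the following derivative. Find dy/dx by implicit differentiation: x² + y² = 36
Differentiate both sides: 2x+2y·(dy/dx)=0
Solve: dy/dx=-2x/(2y)=-x/y

Answer: dy/dx=-x/y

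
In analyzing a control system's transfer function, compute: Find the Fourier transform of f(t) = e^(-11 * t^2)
The Fourier transform of a Gaussian e^(-a * t^2) is sqrt(pi/a) * e^(-omega^2/(4a)).
With a=11: F(omega)=sqrt(pi/11) * e^(-omega^2/44)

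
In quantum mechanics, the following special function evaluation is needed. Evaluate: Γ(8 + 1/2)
Γ(n+1/2)=(2n)!√π/(4^n·n!)
=20922789888000√π/(65536·40320)=(2027025/256)·√π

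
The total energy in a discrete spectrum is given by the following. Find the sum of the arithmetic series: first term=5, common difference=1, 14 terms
Last term: a_n = 5+(14-1)·1 = 18
Sum = n(a_1+a_n)/2 = 14(5+18)/2 = 161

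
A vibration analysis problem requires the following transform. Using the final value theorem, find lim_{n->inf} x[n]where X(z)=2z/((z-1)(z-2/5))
Final value theorem: lim x[n] = lim_{z->1} (z-1) * X(z)
(z-1) * X(z) = 2z/(z-2/5)
As z->1: 2/(1 - 2/5) = 2/(3/5) = 10/3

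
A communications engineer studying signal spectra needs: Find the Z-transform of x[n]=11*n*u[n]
Z{n*u[n]}=z/(z-1)^2
By linearity: Z{11*n*u[n]}=11z/(z-1)^2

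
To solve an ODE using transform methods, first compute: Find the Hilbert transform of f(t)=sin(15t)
The Hilbert transform shifts each frequency component by -pi/2.
H{sin(wt)} = -cos(wt)
With w = 15: H{sin(15t)} = -cos(15t)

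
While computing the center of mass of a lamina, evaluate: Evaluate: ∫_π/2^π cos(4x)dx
Antiderivative: sin(4x)/4
Evaluate at bounds: [sin(4·π)/4] - [sin(4·π/2)/4]
=((0) - (0))/4=0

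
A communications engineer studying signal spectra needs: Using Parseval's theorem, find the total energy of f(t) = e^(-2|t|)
Parseval's theorem: E = integral |f(t)|^2 dt = (1/2pi) integral |F(omega)|^2 domega
E = integral_{-inf}^{inf} e^(-4|t|) dt = 2 * integral_0^inf e^(-4t) dt = 2/(2 * 2) = 1/2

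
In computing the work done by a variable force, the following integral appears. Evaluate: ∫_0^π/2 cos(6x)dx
Antiderivative: sin(6x)/6
Evaluate at bounds: [sin(6·π/2)/6] - [sin(6·0)/6]
=((0) - (0))/6=0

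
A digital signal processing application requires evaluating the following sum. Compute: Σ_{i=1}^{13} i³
Using formula: Σ i^3 = [n(n + 1)/2]² = [13·14/2]² = 8281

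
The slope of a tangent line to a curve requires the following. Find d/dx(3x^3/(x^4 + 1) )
Quotient rule: (f/g)'=(f'g - fg')/g²
f=3x^3, f'=9x^2
g=x^4+1, g'=4x^3

Answer: (9x^2·(x^4+1)-12x^6)/(x^4+1)²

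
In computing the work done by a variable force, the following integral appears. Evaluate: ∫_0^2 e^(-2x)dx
Antiderivative: (1/(-2))e^(-2x)
Evaluate: (1/(-2))(e^-4-1)

Answer: (e^-4-1)/(-2)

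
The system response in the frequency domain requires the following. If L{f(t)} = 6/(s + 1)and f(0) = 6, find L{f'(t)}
L{f'(t)} = s·F(s) - f(0) = 6s/(s + 1) - 6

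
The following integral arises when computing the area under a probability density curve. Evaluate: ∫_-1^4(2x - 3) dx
Step 1: Find antiderivative F(x)=x^2 - 3x
Step 2: F(4) - F(-1)=4 - (4)=0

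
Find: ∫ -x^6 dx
Using power rule: ∫ -x^6 dx = -1/7 x^7 + C = (-1/7)x^7 + C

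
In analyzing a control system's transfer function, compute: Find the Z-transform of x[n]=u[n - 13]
Using the time-shift property: Z{u[n-13]} = z^(-13) * z/(z-1)
= z^(-12)/(z-1)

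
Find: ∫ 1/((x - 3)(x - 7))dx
Partial fractions: 1/((x-3)(x-7)) = A/(x-3)+B/(x-7)
A = -1/4, B = 1/4
∫ [-1/4· 1/(x-3)+1/4· 1/(x-7)] dx
= (1/4)[ln|x-7| - ln|x-3|]+C

Answer: (1/4)·ln|(x-7)/(x-3)|+C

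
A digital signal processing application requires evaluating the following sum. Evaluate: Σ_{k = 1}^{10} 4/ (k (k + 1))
Partial fractions: 4/(k(k+1))=4/k - 4/(k+1)
Telescoping sum: 4(1-1/11)=4·10/11

Answer: 40/11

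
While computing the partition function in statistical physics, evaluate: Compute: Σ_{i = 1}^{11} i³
Using formula: Σ i^3=[n(n+1)/2]²=[11·12/2]²=4356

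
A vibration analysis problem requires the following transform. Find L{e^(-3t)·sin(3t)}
First shifting: L{e^(at)f(t)}=F(s-a)
L{sin(3t)}=3/(s² + 9)
Shift: 3/((s + 3)² + 9)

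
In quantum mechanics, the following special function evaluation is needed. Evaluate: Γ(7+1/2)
Γ(n + 1/2) = (2n)!√π/(4^n·n!)
= 87178291200√π/(16384·5040) = (135135/128)·√π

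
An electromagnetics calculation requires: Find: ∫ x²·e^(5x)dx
Integration by parts twice:
First: u = x², dv = e^(5x) dx => x²e^(5x)/5 - (2/5)∫ xe^(5x) dx
Second (∫ xe^(5x) dx): xe^(5x)/5 - e^(5x)/25
Combining: e^(5x)(x²/5-2x/25+2/125)+C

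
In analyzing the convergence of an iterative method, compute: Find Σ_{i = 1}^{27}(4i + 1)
=4·Σ i + 1·27=4·378 + 27=1539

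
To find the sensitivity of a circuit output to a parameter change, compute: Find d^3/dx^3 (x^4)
Apply power rule 3 times:
d^1: 4x^3
d^2: 12x^2
d^3: 24x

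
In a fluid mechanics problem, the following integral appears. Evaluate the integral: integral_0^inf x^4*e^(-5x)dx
This is a Gamma integral. Substitute u = 5x (du = 5 dx):
integral_0^inf x^4*e^(-5x) dx = (1/5^5) integral_0^inf u^4*e^(-u) du
= Gamma(5)/5^5 = 4!/5^5 = 24/3125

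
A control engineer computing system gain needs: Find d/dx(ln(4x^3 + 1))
Chain rule: d/dx[ln(u)]=u'/u where u=4x^3+1
u'=12x^2

Answer: (12x^2)/(4x^3+1)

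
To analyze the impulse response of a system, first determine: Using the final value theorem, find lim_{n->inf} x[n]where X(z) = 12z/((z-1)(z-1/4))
Final value theorem: lim x[n]=lim_{z->1} (z-1) * X(z)
(z-1) * X(z)=12z/(z-1/4)
As z->1: 12/(1-1/4)=12/(3/4)=16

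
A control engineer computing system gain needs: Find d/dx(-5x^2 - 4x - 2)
Power rule: d/dx(ax^n) = n·a·x^(n-1)
Term by term: -10·x - 4

Answer: -10x - 4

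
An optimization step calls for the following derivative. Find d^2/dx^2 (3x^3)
Apply power rule 2 times:
d^1: 9x^2
d^2: 18x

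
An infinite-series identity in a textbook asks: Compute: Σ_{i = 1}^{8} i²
Using formula: Σ i^2 = n(n+1)(2n+1)/6 = 8·9·17/6 = 204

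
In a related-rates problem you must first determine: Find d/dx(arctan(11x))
d/dx[arctan(u)] = u'/(1+u²), u = 11x, u' = 11

Answer: 11/(1+121x²)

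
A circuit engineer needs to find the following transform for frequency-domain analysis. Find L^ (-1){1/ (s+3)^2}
L^(-1){1/(s-a)^n} = t^(n-1)·e^(at)/(n-1)!
Here a = -3, n = 2: t^1·e^(-3t)/1

Answer: t·e^(-3t)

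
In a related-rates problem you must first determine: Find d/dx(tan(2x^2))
Chain rule: d/dx[tan(u)]=sec²(u)·u' where u=2x^2
u'=4x

Answer: 4x·sec²(2x^2)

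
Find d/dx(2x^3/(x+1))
Quotient rule: (f/g)' = (f'g - fg')/g²
f = 2x^3, f' = 6x^2
g = x+1, g' = 1

Answer: (6x^2·(x+1)-2x^3)/(x+1)²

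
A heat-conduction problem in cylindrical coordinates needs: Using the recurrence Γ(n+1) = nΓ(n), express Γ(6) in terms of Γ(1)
Γ(6) = 5Γ(5) = 5·4Γ(4) = ... = 5!·Γ(1) = 120·Γ(1)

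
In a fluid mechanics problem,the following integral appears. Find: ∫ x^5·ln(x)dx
By parts: u = ln(x), dv = x^5 dx
du = 1/x dx, v = x^6/6
= x^6·ln(x)/6 - ∫ x^5/6 dx
= x^6·ln(x)/6 - x^6/36 + C

Answer: x^6(ln(x)/6 - 1/36) + C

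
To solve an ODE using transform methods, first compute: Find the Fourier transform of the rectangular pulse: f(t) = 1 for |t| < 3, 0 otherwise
F(omega) = integral from -3 to 3 of e^(-j*omega*t) dt
= 2*sin(3*omega)/omega = 6*sinc(3*omega/pi)

Answer: 2*sin(3*omega)/omega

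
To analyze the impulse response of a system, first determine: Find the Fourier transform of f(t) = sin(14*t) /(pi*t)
sin(W*t)/(pi*t)=(W/pi)*sinc(W*t/pi) is the impulse response of the ideal low-pass filter with cutoff W (here W=14).
Its Fourier transform is a rectangular function:
F(omega)=1 for |omega| < 14, 0 otherwise

Answer: rect(omega/28) [i.e., 1 for |omega| < 14, 0 otherwise]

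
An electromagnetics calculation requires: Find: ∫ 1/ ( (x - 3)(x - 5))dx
Partial fractions: 1/((x-3)(x-5)) = A/(x-3)+B/(x-5)
A = -1/2, B = 1/2
∫ [-1/2· 1/(x-3)+1/2· 1/(x-5)] dx
= (1/2)[ln|x-5| - ln|x-3|]+C

Answer: (1/2)·ln|(x-5)/(x-3)|+C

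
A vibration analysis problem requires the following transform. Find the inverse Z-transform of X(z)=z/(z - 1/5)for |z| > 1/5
Standard pair: z/(z-a) <-> a^n * u[n] for causal signals
With a = 1/5: x[n] = (1/5)^n * u[n]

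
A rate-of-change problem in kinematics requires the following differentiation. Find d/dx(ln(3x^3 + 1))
Chain rule: d/dx[ln(u)]=u'/u where u=3x^3+1
u'=9x^2

Answer: (9x^2)/(3x^3+1)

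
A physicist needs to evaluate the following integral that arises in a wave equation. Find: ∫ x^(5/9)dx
Power rule: ∫ x^(5/9) dx=x^(14/9)/(14/9)+C

Answer: (9/14)·x^(14/9)+C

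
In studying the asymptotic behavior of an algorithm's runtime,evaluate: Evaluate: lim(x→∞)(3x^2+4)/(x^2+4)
Divide numerator and denominator by x^2:
lim (3+4/x^2)/(1+4/x^2) = 3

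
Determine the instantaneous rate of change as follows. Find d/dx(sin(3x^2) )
Chain rule: d/dx[sin(u)]=cos(u)·u' where u=3x^2
u'=6x

Answer: 6x·cos(3x^2)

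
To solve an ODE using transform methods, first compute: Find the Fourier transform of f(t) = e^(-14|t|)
Using the standard pair: F{e^(-a|t|)} = 2a/(a^2+omega^2)
With a = 14: F(omega) = 28/(196+omega^2)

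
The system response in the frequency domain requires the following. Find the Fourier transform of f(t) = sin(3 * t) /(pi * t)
sin(W * t)/(pi * t)=(W/pi) * sinc(W * t/pi) is the impulse response of the ideal low-pass filter with cutoff W (here W=3).
Its Fourier transform is a rectangular function:
F(omega)=1 for |omega| < 3, 0 otherwise

Answer: rect(omega/6) [i.e., 1 for |omega| < 3, 0 otherwise]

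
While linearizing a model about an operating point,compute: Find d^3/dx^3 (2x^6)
Apply power rule 3 times:
d^1: 12x^5
d^2: 60x^4
d^3: 240x^3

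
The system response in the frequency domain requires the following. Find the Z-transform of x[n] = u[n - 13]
Using the time-shift property: Z{u[n-13]} = z^(-13) * z/(z-1)
= z^(-12)/(z-1)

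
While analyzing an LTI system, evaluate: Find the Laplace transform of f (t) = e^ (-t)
L{e^(at)}=1/(s-a)
L{e^(-t)}=1/(s + 1)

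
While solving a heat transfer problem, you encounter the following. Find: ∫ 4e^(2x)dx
Since d/dx[e^(2x)] = 2e^(2x), we get 2 e^(2x) + C

Answer: 2e^(2x) + C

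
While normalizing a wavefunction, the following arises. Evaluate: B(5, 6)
B(x,y)=Γ(x)Γ(y)/Γ(x + y)=(x-1)!(y-1)!/(x + y-1)!
B(5,6)=4!·5!/10!=1/1260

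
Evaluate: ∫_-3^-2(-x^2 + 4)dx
Step 1: Find antiderivative F(x) = (-1/3)x^3+4x
Step 2: F(-2) - F(-3) = -16/3 - (-3) = -7/3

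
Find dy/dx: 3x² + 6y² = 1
Differentiate: 6x+12y·(dy/dx) = 0
dy/dx = -6x/(12y) = -(1/2)·(x/y)

Answer: dy/dx = -(1/2)·(x/y)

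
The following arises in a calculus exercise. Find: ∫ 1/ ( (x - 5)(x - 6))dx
Partial fractions: 1/((x-5)(x-6))=A/(x-5) + B/(x-6)
A=-1, B=1
∫ [-1· 1/(x-5) + 1· 1/(x-6)] dx
=(1)[ln|x-6| - ln|x-5|] + C

Answer: ln|(x-6)/(x-5)| + C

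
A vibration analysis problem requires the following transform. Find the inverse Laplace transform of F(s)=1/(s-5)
L^(-1){1/(s-a)} = c·e^(at)
Here a = 5, c = 1

Answer: e^(5t)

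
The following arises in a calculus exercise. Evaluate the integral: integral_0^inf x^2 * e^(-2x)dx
This is a Gamma integral. Substitute u = 2x (du = 2 dx):
integral_0^inf x^2 * e^(-2x) dx = (1/2^3) integral_0^inf u^2 * e^(-u) du
= Gamma(3)/2^3 = 2!/2^3 = 2/8

Answer: 1/4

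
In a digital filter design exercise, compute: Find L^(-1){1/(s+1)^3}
L^(-1){1/(s-a)^n}=t^(n-1)·e^(at)/(n-1)!
Here a=-1, n=3: t^2·e^(-t)/2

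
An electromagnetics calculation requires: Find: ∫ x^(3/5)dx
Power rule: ∫ x^(3/5) dx=x^(8/5)/(8/5)+C

Answer: (5/8)·x^(8/5)+C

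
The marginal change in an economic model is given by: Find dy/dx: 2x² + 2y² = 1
Differentiate: 4x + 4y·(dy/dx)=0
dy/dx=-4x/(4y)=-1·(x/y)

Answer: dy/dx=-1·(x/y)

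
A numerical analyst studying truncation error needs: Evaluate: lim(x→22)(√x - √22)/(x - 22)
Multiply by conjugate (√x+√22)/(√x+√22):
= (x - 22)/((x - 22)(√x+√22)) = 1/(√x+√22)
As x → 22: 1/(2√22)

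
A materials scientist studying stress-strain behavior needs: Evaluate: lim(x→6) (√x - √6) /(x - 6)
Multiply by conjugate (√x + √6)/(√x + √6):
=(x - 6)/((x - 6)(√x + √6))=1/(√x + √6)
As x → 6: 1/(2√6)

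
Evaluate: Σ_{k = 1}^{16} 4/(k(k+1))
Partial fractions: 4/(k(k + 1))=4/k - 4/(k + 1)
Telescoping sum: 4(1 - 1/17)=4·16/17

Answer: 64/17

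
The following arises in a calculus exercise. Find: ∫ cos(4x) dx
Using substitution u=4x: ∫ cos(u) du/4=sin(u)/4 + C

Answer: (1/4)sin(4x) + C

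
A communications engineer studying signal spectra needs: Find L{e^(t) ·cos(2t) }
First shifting: L{e^(at)f(t)}=F(s-a)
L{cos(2t)}=s/(s²+4)
Shift: (s-1)/((s-1)²+4)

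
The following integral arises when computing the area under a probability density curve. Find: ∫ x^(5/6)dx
Power rule: ∫ x^(5/6) dx = x^(11/6)/(11/6)+C

Answer: (6/11)·x^(11/6)+C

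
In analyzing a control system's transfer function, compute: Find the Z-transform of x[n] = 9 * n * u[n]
Z{n*u[n]} = z/(z-1)^2
By linearity: Z{9*n*u[n]} = 9z/(z-1)^2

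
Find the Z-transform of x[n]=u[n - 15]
Using the time-shift property: Z{u[n-15]} = z^(-15)*z/(z-1)
= z^(-14)/(z-1)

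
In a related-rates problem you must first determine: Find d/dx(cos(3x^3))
Chain rule: d/dx[cos(u)]=-sin(u)·u' where u=3x^3
u'=9x^2

Answer: -9x^2·sin(3x^3)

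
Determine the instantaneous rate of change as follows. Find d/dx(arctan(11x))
d/dx[arctan(u)]=u'/(1+u²), u=11x, u'=11

Answer: 11/(1+121x²)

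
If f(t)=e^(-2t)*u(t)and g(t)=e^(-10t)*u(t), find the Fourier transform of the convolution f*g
By the convolution theorem: F{f * g} = F(omega) * G(omega)
F(omega) = 1/(2+j * omega), G(omega) = 1/(10+j * omega)
F{f * g} = 1/((2+j * omega)(10+j * omega))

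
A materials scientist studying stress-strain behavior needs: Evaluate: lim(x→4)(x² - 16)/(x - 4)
Factor: (x² - 16) = (x-4)(x + 4)
Cancel (x-4): lim(x→4) (x + 4) = 8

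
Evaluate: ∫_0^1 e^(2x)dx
Antiderivative: (1/2)e^(2x)
Evaluate: (1/2)(e^2-1)

Answer: (e^2-1)/2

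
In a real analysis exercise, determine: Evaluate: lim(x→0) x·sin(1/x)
Squeeze theorem: -|x| ≤ x·sin(1/x) ≤ |x|
Since x → 0 as x → 0, by squeeze theorem the limit is 0

Answer: 0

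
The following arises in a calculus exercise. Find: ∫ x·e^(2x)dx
Integration by parts: u=x, dv=e^(2x) dx
du=dx, v=e^(2x)/2
=x·e^(2x)/2 - ∫ e^(2x)/2 dx
=x·e^(2x)/2 - e^(2x)/4+C

Answer: e^(2x)(x/2-1/4)+C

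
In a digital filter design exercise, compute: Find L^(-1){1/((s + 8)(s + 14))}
Partial fractions: 1/((s + 8)(s + 14))=A/(s + 8) + B/(s + 14)
Cover-up: A=1/(s + 14)|_{s=-8}=1/6; B=1/(s + 8)|_{s=-14}=-1/6
L^(-1)=(1/6)e^(-8t) - (1/6)e^(-14t)

Answer: (1/6)(e^(-8t) - e^(-14t))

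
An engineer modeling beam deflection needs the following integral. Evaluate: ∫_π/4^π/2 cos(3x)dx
Antiderivative: sin(3x)/3
Evaluate at bounds: [sin(3·π/2)/3] - [sin(3·π/4)/3]
=((-1) - (√2/2))/3=-1/3 - √2/6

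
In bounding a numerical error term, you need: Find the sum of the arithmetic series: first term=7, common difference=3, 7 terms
Last term: a_n=7+(7-1)·3=25
Sum=n(a_1+a_n)/2=7(7+25)/2=112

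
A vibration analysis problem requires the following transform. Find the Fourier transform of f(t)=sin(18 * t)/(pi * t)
sin(W * t)/(pi * t)=(W/pi) * sinc(W * t/pi) is the impulse response of the ideal low-pass filter with cutoff W (here W=18).
Its Fourier transform is a rectangular function:
F(omega)=1 for |omega| < 18, 0 otherwise

Answer: rect(omega/36) [i.e., 1 for |omega| < 18, 0 otherwise]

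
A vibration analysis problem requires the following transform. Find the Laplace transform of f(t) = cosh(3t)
L{cosh(at)}=s/(s²-a²)
L{cosh(3t)}=s/(s²-9)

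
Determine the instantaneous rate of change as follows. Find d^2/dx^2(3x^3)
Apply power rule 2 times:
d^1: 9x^2
d^2: 18x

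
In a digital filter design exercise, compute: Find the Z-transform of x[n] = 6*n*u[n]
Z{n*u[n]}=z/(z-1)^2
By linearity: Z{6*n*u[n]}=6z/(z-1)^2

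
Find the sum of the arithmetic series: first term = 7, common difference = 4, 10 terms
Last term: a_n=7 + (10 - 1)·4=43
Sum=n(a_1 + a_n)/2=10(7 + 43)/2=250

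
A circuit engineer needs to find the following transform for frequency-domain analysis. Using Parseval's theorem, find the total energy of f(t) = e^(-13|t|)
Parseval's theorem: E = integral |f(t)|^2 dt = (1/2pi) integral |F(omega)|^2 domega
E = integral_{-inf}^{inf} e^(-26|t|) dt = 2 * integral_0^inf e^(-26t) dt = 2/(2 * 13) = 1/13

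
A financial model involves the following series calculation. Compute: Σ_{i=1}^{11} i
Using formula: Σ i^1=n(n + 1)/2=11·12/2=66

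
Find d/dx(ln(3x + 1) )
Chain rule: d/dx[ln(u)]=u'/u where u=3x+1
u'=3

Answer: (3)/(3x+1)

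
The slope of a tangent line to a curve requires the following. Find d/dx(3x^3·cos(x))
Product rule: (fg)'=f'g + fg'
f=3x^3, f'=9x^2
g=cos(x), g'=-sin(x)

Answer: 9x^2·cos(x) - 3x^3·sin(x)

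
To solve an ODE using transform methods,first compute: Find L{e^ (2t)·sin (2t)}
First shifting: L{e^(at)f(t)}=F(s-a)
L{sin(2t)}=2/(s²+4)
Shift: 2/((s-2)²+4)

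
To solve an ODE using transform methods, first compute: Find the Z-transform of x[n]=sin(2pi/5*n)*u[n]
Z{sin(w0 * n) * u[n]}=z * sin(w0)/(z^2-2z * cos(w0)+1)
With w0=2pi/5: X(z)=z * sin(2pi/5)/(z^2-2z * cos(2pi/5)+1)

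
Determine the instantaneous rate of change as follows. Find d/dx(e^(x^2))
Chain rule: d/dx[e^u]=e^u · u' where u=x^2
u'=2x

Answer: 2x·e^(x^2)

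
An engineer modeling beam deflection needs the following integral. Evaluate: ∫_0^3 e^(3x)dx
Antiderivative: (1/3)e^(3x)
Evaluate: (1/3)(e^9 - 1)

Answer: (e^9 - 1)/3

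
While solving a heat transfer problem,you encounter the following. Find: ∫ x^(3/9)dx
Power rule: ∫ x^(1/3) dx = x^(4/3)/(4/3) + C

Answer: (3/4)·x^(4/3) + C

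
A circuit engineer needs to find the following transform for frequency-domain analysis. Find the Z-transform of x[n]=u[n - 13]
Using the time-shift property: Z{u[n-13]} = z^(-13)*z/(z-1)
= z^(-12)/(z-1)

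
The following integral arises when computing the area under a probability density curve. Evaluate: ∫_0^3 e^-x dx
Antiderivative: -e^-x
Evaluate: -(e^-3 - 1)

Answer: (e^-3 - 1)/(-1)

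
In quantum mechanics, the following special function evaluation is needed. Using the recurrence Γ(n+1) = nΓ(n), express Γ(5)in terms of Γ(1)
Γ(5) = 4Γ(4) = 4·3Γ(3) = ... = 4!·Γ(1) = 24·Γ(1)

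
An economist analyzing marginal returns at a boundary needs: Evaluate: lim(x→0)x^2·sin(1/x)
Squeeze theorem: -|x^2| ≤ x^2·sin(1/x) ≤ |x^2|
Since x^2 → 0 as x → 0, by squeeze theorem the limit is 0

Answer: 0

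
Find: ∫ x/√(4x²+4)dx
Let u=4x² + 4, du=8x dx
∫ (1/8)·u^(-1/2) du=√u/4 + C

Answer: √(4x² + 4)/4 + C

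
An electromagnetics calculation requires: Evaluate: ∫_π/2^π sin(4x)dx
Antiderivative: -cos(4x)/4
Evaluate at bounds: [-cos(4·π)/4] - [-cos(4·π/2)/4]
=(-(1) + (1))/4=0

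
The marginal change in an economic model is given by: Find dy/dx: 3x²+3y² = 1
Differentiate: 6x + 6y·(dy/dx) = 0
dy/dx = -6x/(6y) = -1·(x/y)

Answer: dy/dx = -1·(x/y)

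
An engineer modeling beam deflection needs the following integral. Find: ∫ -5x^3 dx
Using power rule: ∫ -5x^3 dx = -5/4 x^4 + C = (-5/4)x^4 + C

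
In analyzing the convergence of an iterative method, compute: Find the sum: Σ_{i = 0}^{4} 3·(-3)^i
Geometric series: S = a(1 - r^n)/(1 - r)
a = 3, r = -3, n = 5
S = 3(1 + 243)/4 = 183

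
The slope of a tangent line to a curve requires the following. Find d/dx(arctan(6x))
d/dx[arctan(u)]=u'/(1+u²), u=6x, u'=6

Answer: 6/(1+36x²)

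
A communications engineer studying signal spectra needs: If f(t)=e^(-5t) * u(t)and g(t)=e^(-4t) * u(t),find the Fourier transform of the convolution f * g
By the convolution theorem: F{f * g} = F(omega) * G(omega)
F(omega) = 1/(5+j * omega), G(omega) = 1/(4+j * omega)
F{f * g} = 1/((5+j * omega)(4+j * omega))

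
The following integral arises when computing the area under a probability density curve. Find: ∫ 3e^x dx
Since d/dx[e^x] = + e^x, we get 3e^x + C

Answer: 3e^x + C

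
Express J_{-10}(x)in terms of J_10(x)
For integer n: J_{-n}(x) = (-1)^n J_n(x)
With n = 10: J_{-10}(x) = (-1)^10 J_10(x) = J_10(x)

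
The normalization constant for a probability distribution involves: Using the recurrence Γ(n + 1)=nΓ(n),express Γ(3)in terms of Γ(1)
Γ(3) = 2Γ(2) = 2·1Γ(1) = ... = 2!·Γ(1) = 2·Γ(1)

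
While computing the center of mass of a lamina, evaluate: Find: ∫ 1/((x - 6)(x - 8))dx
Partial fractions: 1/((x-6)(x-8)) = A/(x-6) + B/(x-8)
A = -1/2, B = 1/2
∫ [-1/2· 1/(x-6) + 1/2· 1/(x-8)] dx
= (1/2)[ln|x-8| - ln|x-6|] + C

Answer: (1/2)·ln|(x-8)/(x-6)| + C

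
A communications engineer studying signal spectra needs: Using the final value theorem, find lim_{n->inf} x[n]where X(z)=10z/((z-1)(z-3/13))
Final value theorem: lim x[n]=lim_{z->1} (z-1) * X(z)
(z-1) * X(z)=10z/(z-3/13)
As z->1: 10/(1-3/13)=10/(10/13)=13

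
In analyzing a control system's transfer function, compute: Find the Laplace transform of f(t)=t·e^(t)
L{t·e^(at)}=1/(s-a)²
L{t·e^(t)}=1/(s-1)²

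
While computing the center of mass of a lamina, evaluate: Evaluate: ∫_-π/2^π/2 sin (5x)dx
Antiderivative: -cos(5x)/5
Evaluate at bounds: [-cos(5·π/2)/5] - [-cos(5·-π/2)/5]
=(-(0)+(0))/5=0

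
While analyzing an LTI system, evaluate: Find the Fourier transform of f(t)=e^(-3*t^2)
The Fourier transform of a Gaussian e^(-a*t^2) is sqrt(pi/a)*e^(-omega^2/(4a)).
With a = 3: F(omega) = sqrt(pi/3)*e^(-omega^2/12)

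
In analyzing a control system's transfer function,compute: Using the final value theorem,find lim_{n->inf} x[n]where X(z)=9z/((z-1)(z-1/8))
Final value theorem: lim x[n] = lim_{z->1} (z-1)*X(z)
(z-1)*X(z) = 9z/(z-1/8)
As z->1: 9/(1-1/8) = 9/(7/8) = 72/7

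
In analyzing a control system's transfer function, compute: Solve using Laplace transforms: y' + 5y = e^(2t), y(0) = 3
Take L: sY - 3 + 5Y = 1/(s-2)
Y(s + 5) = 1/(s-2) + 3
Y = 1/((s-2)(s + 5)) + 3/(s + 5)
Partial fractions: 1/((s-2)(s + 5)) = (1/7)/(s-2) - (1/7)/(s + 5)
So Y = (1/7)/(s-2) + (20/7)/(s + 5)
Inverse Laplace transform (L^(-1){1/(s-2)} = e^(2t), L^(-1){1/(s + 5)} = e^(-5t)):

Answer: y(t) = (1/7)·e^(2t) + (20/7)·e^(-5t)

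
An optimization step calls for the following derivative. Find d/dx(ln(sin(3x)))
Chain rule: d/dx[ln(u)] = u'/u where u = sin(3x)
u' = 3cos(3x)

Answer: (3cos(3x))/(sin(3x))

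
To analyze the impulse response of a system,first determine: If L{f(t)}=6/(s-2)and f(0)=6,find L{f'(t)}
L{f'(t)} = s·F(s) - f(0) = 6s/(s-2)-6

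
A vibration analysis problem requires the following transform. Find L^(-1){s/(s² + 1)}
L^(-1){s/(s²+w²)}=cos(wt)
Here w=1

Answer: cos(t)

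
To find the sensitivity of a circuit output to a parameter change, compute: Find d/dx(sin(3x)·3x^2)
Product rule: (fg)' = f'g+fg'
f = sin(3x), f' = 3·cos(3x)
g = 3x^2, g' = 6x

Answer: 9·cos(3x)·x^2+6·sin(3x)·x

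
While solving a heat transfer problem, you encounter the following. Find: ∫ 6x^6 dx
Using power rule: ∫ 6x^6 dx = 6/7 x^7 + C = (6/7)x^7 + C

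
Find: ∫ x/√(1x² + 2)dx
Let u = x² + 2, du = 2x dx
∫ (1/2)·u^(-1/2) du = √u + C

Answer: √(x² + 2) + C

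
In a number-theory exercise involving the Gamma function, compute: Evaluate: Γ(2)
Γ(n) = (n-1)! for positive integers
Γ(2) = 1! = 1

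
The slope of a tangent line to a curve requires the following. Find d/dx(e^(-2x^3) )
Chain rule: d/dx[e^u]=e^u · u' where u=-2x^3
u'=-6x^2

Answer: -6x^2·e^(-2x^3)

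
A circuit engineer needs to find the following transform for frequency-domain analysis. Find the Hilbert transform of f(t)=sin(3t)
The Hilbert transform shifts each frequency component by -pi/2.
H{sin(wt)} = -cos(wt)
With w = 3: H{sin(3t)} = -cos(3t)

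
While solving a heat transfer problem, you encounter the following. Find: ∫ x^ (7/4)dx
Power rule: ∫ x^(7/4) dx=x^(11/4)/(11/4)+C

Answer: (4/11)·x^(11/4)+C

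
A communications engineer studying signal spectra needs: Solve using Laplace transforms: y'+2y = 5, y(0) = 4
Take L of both sides: sY(s)-4+2Y(s) = 5/s
Y(s)(s+2) = 5/s+4
Y(s) = 5/(s(s+2))+4/(s+2)
Partial fractions: 5/(s(s+2)) = (5/2)/s - (5/2)/(s+2)
So Y(s) = (5/2)/s+(3/2)/(s+2)
Inverse transform (L^(-1){1/s} = 1, L^(-1){1/(s+2)} = e^(-2t)):

Answer: y(t) = 5/2+(3/2)·e^(-2t)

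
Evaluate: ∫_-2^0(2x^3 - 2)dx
Step 1: Find antiderivative F(x)=(1/2)x^4-2x
Step 2: F(0) - F(-2)=0 - (12)=-12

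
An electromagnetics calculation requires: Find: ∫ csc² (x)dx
Since d/dx[-cot(x)] = csc²(x), integral = -cot(x)+C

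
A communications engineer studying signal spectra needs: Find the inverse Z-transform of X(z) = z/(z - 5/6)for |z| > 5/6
Standard pair: z/(z-a) <-> a^n*u[n] for causal signals
With a=5/6: x[n]=(5/6)^n*u[n]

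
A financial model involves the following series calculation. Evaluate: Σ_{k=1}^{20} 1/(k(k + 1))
Partial fractions: 1/(k(k+1))=1/k - 1/(k+1)
Telescoping sum: 1(1-1/21)=1·20/21

Answer: 20/21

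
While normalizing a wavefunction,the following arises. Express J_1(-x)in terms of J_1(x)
For integer n: J_n(-x)=(-1)^n J_n(x)
With n=1: J_1(-x)=(-1)^1 J_1(x)=-J_1(x)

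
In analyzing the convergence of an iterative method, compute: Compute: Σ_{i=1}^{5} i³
Using formula: Σ i^3 = [n(n+1)/2]² = [5·6/2]² = 225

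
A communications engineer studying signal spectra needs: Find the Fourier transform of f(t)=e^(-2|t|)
Using the standard pair: F{e^(-a|t|)} = 2a/(a^2 + omega^2)
With a = 2: F(omega) = 4/(4 + omega^2)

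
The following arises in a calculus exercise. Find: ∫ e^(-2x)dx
Since d/dx[e^(-2x)]=-2e^(-2x), we get -1/2 e^(-2x) + C

Answer: (-1/2)e^(-2x) + C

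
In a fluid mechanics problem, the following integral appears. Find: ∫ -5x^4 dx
Using power rule: ∫ -5x^4 dx=-5/5 x^5+C=-x^5+C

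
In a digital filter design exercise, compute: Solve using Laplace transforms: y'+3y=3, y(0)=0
Take L of both sides: sY(s) - 0 + 3Y(s)=3/s
Y(s)(s + 3)=3/s + 0
Y(s)=3/(s(s + 3)) + 0/(s + 3)
Partial fractions: 3/(s(s + 3))=1/s - 1/(s + 3)
So Y(s)=1/s - 1/(s + 3)
Inverse transform (L^(-1){1/s}=1, L^(-1){1/(s + 3)}=e^(-3t)):

Answer: y(t)=1 - e^(-3t)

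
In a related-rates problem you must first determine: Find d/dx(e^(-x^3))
Chain rule: d/dx[e^u]=e^u · u' where u=-x^3
u'=-3x^2

Answer: -3x^2·e^(-x^3)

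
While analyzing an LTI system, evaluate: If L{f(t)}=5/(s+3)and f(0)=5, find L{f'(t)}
L{f'(t)}=s·F(s) - f(0)=5s/(s+3)-5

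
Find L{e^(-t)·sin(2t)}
First shifting: L{e^(at)f(t)} = F(s-a)
L{sin(2t)} = 2/(s²+4)
Shift: 2/((s+1)²+4)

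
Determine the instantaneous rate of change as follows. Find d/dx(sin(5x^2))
Chain rule: d/dx[sin(u)]=cos(u)·u' where u=5x^2
u'=10x

Answer: 10x·cos(5x^2)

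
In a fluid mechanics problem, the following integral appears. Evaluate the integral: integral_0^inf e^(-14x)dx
integral_0^inf e^(-14x) dx=[-1/14 * e^(-14x)]_0^inf
=0 - (-1/14)=1/14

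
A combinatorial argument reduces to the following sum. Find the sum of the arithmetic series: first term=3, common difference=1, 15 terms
Last term: a_n = 3+(15-1)·1 = 17
Sum = n(a_1+a_n)/2 = 15(3+17)/2 = 150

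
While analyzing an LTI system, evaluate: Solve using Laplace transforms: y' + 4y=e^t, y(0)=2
Take L: sY - 2+4Y = 1/(s-1)
Y(s+4) = 1/(s-1)+2
Y = 1/((s-1)(s+4))+2/(s+4)
Partial fractions: 1/((s-1)(s+4)) = (1/5)/(s-1) - (1/5)/(s+4)
So Y = (1/5)/(s-1)+(9/5)/(s+4)
Inverse Laplace transform (L^(-1){1/(s-1)} = e^t, L^(-1){1/(s+4)} = e^(-4t)):

Answer: y(t) = (1/5)·e^t+(9/5)·e^(-4t)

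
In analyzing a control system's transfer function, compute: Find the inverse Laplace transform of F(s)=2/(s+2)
L^(-1){2/(s-a)} = c·e^(at)
Here a = -2, c = 2

Answer: 2e^(-2t)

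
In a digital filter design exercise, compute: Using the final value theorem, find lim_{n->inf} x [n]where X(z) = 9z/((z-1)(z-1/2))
Final value theorem: lim x[n]=lim_{z->1} (z-1) * X(z)
(z-1) * X(z)=9z/(z-1/2)
As z->1: 9/(1 - 1/2)=9/(1/2)=18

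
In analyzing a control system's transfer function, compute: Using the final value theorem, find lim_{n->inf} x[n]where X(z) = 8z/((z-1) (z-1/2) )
Final value theorem: lim x[n]=lim_{z->1} (z-1) * X(z)
(z-1) * X(z)=8z/(z-1/2)
As z->1: 8/(1-1/2)=8/(1/2)=16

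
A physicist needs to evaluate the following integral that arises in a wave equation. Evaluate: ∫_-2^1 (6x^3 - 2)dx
Step 1: Find antiderivative F(x)=(3/2)x^4 - 2x
Step 2: F(1) - F(-2)=-1/2 - (28)=-57/2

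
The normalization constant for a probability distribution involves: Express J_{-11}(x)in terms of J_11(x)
For integer n: J_{-n}(x)=(-1)^n J_n(x)
With n=11: J_{-11}(x)=(-1)^11 J_11(x)=-J_11(x)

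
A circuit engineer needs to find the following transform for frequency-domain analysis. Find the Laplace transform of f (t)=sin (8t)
L{sin(wt)}=w/(s²+w²)
L{sin(8t)}=8/(s²+64)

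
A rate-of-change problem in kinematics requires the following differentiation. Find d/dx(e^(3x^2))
Chain rule: d/dx[e^u]=e^u · u' where u=3x^2
u'=6x

Answer: 6x·e^(3x^2)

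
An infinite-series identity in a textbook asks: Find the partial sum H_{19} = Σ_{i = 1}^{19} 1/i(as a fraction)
H_19 = 1+1/2+1/3+...+1/19
= 275295799/77597520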